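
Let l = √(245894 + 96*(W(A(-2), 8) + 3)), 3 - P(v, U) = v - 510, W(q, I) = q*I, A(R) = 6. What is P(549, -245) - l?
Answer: -36 - √250790 ≈ -536.79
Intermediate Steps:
W(q, I) = I*q
P(v, U) = 513 - v (P(v, U) = 3 - (v - 510) = 3 - (-510 + v) = 3 + (510 - v) = 513 - v)
l = √250790 (l = √(245894 + 96*(8*6 + 3)) = √(245894 + 96*(48 + 3)) = √(245894 + 96*51) = √(245894 + 4896) = √250790 ≈ 500.79)
P(549, -245) - l = (513 - 1*549) - √250790 = (513 - 549) - √250790 = -36 - √250790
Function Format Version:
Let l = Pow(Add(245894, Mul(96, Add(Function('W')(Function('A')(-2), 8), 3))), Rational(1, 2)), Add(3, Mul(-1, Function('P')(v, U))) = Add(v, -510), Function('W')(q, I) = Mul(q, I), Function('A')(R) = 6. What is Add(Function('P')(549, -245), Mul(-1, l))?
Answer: Add(-36, Mul(-1, Pow(250790, Rational(1, 2)))) ≈ -536.79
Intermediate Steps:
Function('W')(q, I) = Mul(I, q)
Function('P')(v, U) = Add(513, Mul(-1, v)) (Function('P')(v, U) = Add(3, Mul(-1, Add(v, -510))) = Add(3, Mul(-1, Add(-510, v))) = Add(3, Add(510, Mul(-1, v))) = Add(513, Mul(-1, v)))
l = Pow(250790, Rational(1, 2)) (l = Pow(Add(245894, Mul(96, Add(Mul(8, 6), 3))), Rational(1, 2)) = Pow(Add(245894, Mul(96, Add(48, 3))), Rational(1, 2)) = Pow(Add(245894, Mul(96, 51)), Rational(1, 2)) = Pow(Add(245894, 4896), Rational(1, 2)) = Pow(250790, Rational(1, 2)) ≈ 500.79)
Add(Function('P')(549, -245), Mul(-1, l)) = Add(Add(513, Mul(-1, 549)), Mul(-1, Pow(250790, Rational(1, 2)))) = Add(Add(513, -549), Mul(-1, Pow(250790, Rational(1, 2)))) = Add(-36, Mul(-1, Pow(250790, Rational(1, 2))))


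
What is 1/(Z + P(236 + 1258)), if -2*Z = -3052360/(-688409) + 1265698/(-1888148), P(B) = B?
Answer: 1299818076532/1939482211571409 ≈ 0.00067019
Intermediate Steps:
Z = -2445994767399/1299818076532 (Z = -(-3052360/(-688409) + 1265698/(-1888148))/2 = -(-3052360*(-1/688409) + 1265698*(-1/1888148))/2 = -(3052360/688409 - 632849/944074)/2 = -1/2*2445994767399/649909038266 = -2445994767399/1299818076532 ≈ -1.8818)
1/(Z + P(236 + 1258)) = 1/(-2445994767399/1299818076532 + (236 + 1258)) = 1/(-2445994767399/1299818076532 + 1494) = 1/(1939482211571409/1299818076532) = 1299818076532/1939482211571409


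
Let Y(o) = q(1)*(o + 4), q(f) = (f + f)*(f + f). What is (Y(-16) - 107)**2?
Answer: 24025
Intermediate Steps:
q(f) = 4*f**2 (q(f) = (2*f)*(2*f) = 4*f**2)
Y(o) = 16 + 4*o (Y(o) = (4*1**2)*(o + 4) = (4*1)*(4 + o) = 4*(4 + o) = 16 + 4*o)
(Y(-16) - 107)**2 = ((16 + 4*(-16)) - 107)**2 = ((16 - 64) - 107)**2 = (-48 - 107)**2 = (-155)**2 = 24025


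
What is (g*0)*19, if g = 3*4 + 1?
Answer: 0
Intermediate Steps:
g = 13 (g = 12 + 1 = 13)
(g*0)*19 = (13*0)*19 = 0*19 = 0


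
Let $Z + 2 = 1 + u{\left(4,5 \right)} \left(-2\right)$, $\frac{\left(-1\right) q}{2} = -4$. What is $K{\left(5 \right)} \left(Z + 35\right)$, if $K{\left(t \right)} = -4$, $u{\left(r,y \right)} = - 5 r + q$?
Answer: $-232$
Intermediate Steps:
$q = 8$ ($q = \left(-2\right) \left(-4\right) = 8$)
$u{\left(r,y \right)} = 8 - 5 r$ ($u{\left(r,y \right)} = - 5 r + 8 = 8 - 5 r$)
$Z = 23$ ($Z = -2 + \left(1 + \left(8 - 20\right) \left(-2\right)\right) = -2 + \left(1 - -24\right) = -2 + \left(1 + 24\right) = -2 + 25 = 23$)
$K{\left(5 \right)} \left(Z + 35\right) = - 4 \left(23 + 35\right) = \left(-4\right) 58 = -232$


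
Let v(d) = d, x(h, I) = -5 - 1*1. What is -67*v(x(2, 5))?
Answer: 402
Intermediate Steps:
x(h, I) = -6 (x(h, I) = -5 - 1 = -6)
-67*v(x(2, 5)) = -67*(-6) = 402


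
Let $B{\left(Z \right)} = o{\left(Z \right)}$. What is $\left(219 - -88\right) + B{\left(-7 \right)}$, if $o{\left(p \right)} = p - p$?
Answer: $307$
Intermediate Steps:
$o{\left(p \right)} = 0$
$B{\left(Z \right)} = 0$
$\left(219 - -88\right) + B{\left(-7 \right)} = \left(219 - -88\right) + 0 = \left(219 + 88\right) + 0 = 307 + 0 = 307$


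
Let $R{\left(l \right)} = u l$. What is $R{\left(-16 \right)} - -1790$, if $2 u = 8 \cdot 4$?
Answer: $1534$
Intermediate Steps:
$u = 16$ ($u = \frac{8 \cdot 4}{2} = \frac{1}{2} \cdot 32 = 16$)
$R{\left(l \right)} = 16 l$
$R{\left(-16 \right)} - -1790 = 16 \left(-16\right) - -1790 = -256 + 1790 = 1534$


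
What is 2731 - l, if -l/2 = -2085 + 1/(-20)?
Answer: -14391/10 ≈ -1439.1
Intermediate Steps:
l = 41701/10 (l = -2*(-2085 + 1/(-20)) = -2*(-2085 - 1/20) = -2*(-41701/20) = 41701/10 ≈ 4170.1)
2731 - l = 2731 - 1*41701/10 = 2731 - 41701/10 = -14391/10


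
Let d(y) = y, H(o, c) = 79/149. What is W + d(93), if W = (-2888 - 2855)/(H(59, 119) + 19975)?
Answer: 275945215/2976354 ≈ 92.713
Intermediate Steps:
H(o, c) = 79/149 (H(o, c) = 79*(1/149) = 79/149)
W = -855707/2976354 (W = (-2888 - 2855)/(79/149 + 19975) = -5743/2976354/149 = -5743*149/2976354 = -855707/2976354 ≈ -0.28750)
W + d(93) = -855707/2976354 + 93 = 275945215/2976354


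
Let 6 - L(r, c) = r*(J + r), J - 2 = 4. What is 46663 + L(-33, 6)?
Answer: 45778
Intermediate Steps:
J = 6 (J = 2 + 4 = 6)
L(r, c) = 6 - r*(6 + r)
46663 + L(-33, 6) = 46663 + (6 - 1*(-33)² - 6*(-33)) = 46663 + (6 - 1*1089 + 198) = 46663 + (6 - 1089 + 198) = 46663 - 885 = 45778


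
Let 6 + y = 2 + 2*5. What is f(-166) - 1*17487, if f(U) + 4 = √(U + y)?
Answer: -17491 + 4*I*√10 ≈ -17491.0 + 12.649*I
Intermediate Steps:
y = 6 (y = -6 + (2 + 2*5) = -6 + (2 + 10) = -6 + 12 = 6)
f(U) = -4 + √(6 + U) (f(U) = -4 + √(U + 6) = -4 + √(6 + U))
f(-166) - 1*17487 = (-4 + √(6 - 166)) - 1*17487 = (-4 + √(-160)) - 17487 = (-4 + 4*I*√10) - 17487 = -17491 + 4*I*√10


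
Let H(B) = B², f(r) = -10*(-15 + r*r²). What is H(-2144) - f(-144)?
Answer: -25263254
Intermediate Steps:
f(r) = 150 - 10*r³ (f(r) = -10*(-15 + r³) = 150 - 10*r³)
H(-2144) - f(-144) = (-2144)² - (150 - 10*(-144)³) = 4596736 - (150 - 10*(-2985984)) = 4596736 - (150 + 29859840) = 4596736 - 1*29859990 = 4596736 - 29859990 = -25263254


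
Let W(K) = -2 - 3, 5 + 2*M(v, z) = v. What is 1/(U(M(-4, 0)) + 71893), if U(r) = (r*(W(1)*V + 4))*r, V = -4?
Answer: 1/72379 ≈ 1.3816e-5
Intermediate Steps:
M(v, z) = -5/2 + v/2
W(K) = -5
U(r) = 24*r² (U(r) = (r*(-5*(-4) + 4))*r = (r*(20 + 4))*r = (r*24)*r = (24*r)*r = 24*r²)
1/(U(M(-4, 0)) + 71893) = 1/(24*(-5/2 + (½)*(-4))² + 71893) = 1/(24*(-5/2 - 2)² + 71893) = 1/(24*(-9/2)² + 71893) = 1/(24*(81/4) + 71893) = 1/(486 + 71893) = 1/72379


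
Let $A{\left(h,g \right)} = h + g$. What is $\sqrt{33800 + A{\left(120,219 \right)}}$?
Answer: $\sqrt{34139} \approx 184.77$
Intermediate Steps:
$A{\left(h,g \right)} = g + h$
$\sqrt{33800 + A{\left(120,219 \right)}} = \sqrt{33800 + \left(219 + 120\right)} = \sqrt{33800 + 339} = \sqrt{34139}$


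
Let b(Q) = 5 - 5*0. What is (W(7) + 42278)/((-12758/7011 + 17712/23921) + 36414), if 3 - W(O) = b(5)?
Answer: 93290967081/80352838223 ≈ 1.1610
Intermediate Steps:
b(Q) = 5 (b(Q) = 5 + 0 = 5)
W(O) = -2 (W(O) = 3 - 1*5 = 3 - 5 = -2)
(W(7) + 42278)/((-12758/7011 + 17712/23921) + 36414) = (-2 + 42278)/((-12758/7011 + 17712/23921) + 36414) = 42276/((-12758*1/7011 + 17712*(1/23921)) + 36414) = 42276/((-12758/7011 + 17712/23921) + 36414) = 42276/(-9526594/8826849 + 36414) = 42276/(321411352892/8826849) = 42276*(8826849/321411352892) = 93290967081/80352838223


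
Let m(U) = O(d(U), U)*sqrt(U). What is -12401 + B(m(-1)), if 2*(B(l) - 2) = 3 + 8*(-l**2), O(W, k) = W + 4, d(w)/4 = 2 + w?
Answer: -24283/2 ≈ -12142.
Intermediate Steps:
d(w) = 8 + 4*w (d(w) = 4*(2 + w) = 8 + 4*w)
O(W, k) = 4 + W
m(U) = sqrt(U)*(12 + 4*U) (m(U) = (4 + (8 + 4*U))*sqrt(U) = (12 + 4*U)*sqrt(U) = sqrt(U)*(12 + 4*U))
B(l) = 7/2 - 4*l**2 (B(l) = 2 + (3 + 8*(-l**2))/2 = 2 + (3 - 8*l**2)/2 = 2 + (3/2 - 4*l**2) = 7/2 - 4*l**2)
-12401 + B(m(-1)) = -12401 + (7/2 - 4*(-16*(3 - 1)**2)) = -12401 + (7/2 - 4*(4*I*2)**2) = -12401 + (7/2 - 4*(8*I)**2) = -12401 + (7/2 - 4*(-64)) = -12401 + (7/2 + 256) = -12401 + 519/2 = -24283/2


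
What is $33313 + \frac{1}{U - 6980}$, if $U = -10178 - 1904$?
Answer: $\frac{635012405}{19062} \approx 33313.0$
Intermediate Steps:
$U = -12082$
$33313 + \frac{1}{U - 6980} = 33313 + \frac{1}{-12082 - 6980} = 33313 + \frac{1}{-19062} = 33313 - \frac{1}{19062} = \frac{635012405}{19062}$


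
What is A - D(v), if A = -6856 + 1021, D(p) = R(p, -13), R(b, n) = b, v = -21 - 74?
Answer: -5740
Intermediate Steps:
v = -95
D(p) = p
A = -5835
A - D(v) = -5835 - 1*(-95) = -5835 + 95 = -5740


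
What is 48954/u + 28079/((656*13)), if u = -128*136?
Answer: 2228735/4639232 ≈ 0.48041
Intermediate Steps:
u = -17408
48954/u + 28079/((656*13)) = 48954/(-17408) + 28079/((656*13)) = 48954*(-1/17408) + 28079/8528 = -24477/8704 + 28079*(1/8528) = -24477/8704 + 28079/8528 = 2228735/4639232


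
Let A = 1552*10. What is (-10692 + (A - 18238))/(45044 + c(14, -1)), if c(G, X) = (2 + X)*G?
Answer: -6705/22529 ≈ -0.29762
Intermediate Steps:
c(G, X) = G*(2 + X)
A = 15520
(-10692 + (A - 18238))/(45044 + c(14, -1)) = (-10692 + (15520 - 18238))/(45044 + 14*(2 - 1)) = (-10692 - 2718)/(45044 + 14*1) = -13410/(45044 + 14) = -13410/45058 = -13410*1/45058 = -6705/22529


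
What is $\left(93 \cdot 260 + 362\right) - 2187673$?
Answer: $-2163131$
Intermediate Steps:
$\left(93 \cdot 260 + 362\right) - 2187673 = \left(24180 + 362\right) - 2187673 = 24542 - 2187673 = -2163131$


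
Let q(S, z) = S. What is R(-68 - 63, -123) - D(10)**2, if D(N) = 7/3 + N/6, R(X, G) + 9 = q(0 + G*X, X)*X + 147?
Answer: -2110681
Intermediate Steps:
R(X, G) = 138 + G*X**2 (R(X, G) = -9 + ((0 + G*X)*X + 147) = -9 + ((G*X)*X + 147) = -9 + (G*X**2 + 147) = -9 + (147 + G*X**2) = 138 + G*X**2)
D(N) = 7/3 + N/6 (D(N) = 7*(1/3) + N*(1/6) = 7/3 + N/6)
R(-68 - 63, -123) - D(10)**2 = (138 - 123*(-68 - 63)**2) - (7/3 + (1/6)*10)**2 = (138 - 123*(-131)**2) - (7/3 + 5/3)**2 = (138 - 123*17161) - 1*4**2 = (138 - 2110803) - 1*16 = -2110665 - 16 = -2110681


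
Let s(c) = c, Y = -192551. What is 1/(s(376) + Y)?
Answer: -1/192175 ≈ -5.2036e-6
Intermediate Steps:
1/(s(376) + Y) = 1/(376 - 192551) = 1/(-192175) = -1/192175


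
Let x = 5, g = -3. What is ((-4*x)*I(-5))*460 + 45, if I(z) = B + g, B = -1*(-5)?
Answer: -18355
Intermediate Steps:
B = 5
I(z) = 2 (I(z) = 5 - 3 = 2)
((-4*x)*I(-5))*460 + 45 = (-4*5*2)*460 + 45 = -20*2*460 + 45 = -40*460 + 45 = -18400 + 45 = -18355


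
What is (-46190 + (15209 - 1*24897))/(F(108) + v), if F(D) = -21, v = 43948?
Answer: -55878/43927 ≈ -1.2721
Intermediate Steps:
(-46190 + (15209 - 1*24897))/(F(108) + v) = (-46190 + (15209 - 1*24897))/(-21 + 43948) = (-46190 + (15209 - 24897))/43927 = (-46190 - 9688)*(1/43927) = -55878*1/43927 = -55878/43927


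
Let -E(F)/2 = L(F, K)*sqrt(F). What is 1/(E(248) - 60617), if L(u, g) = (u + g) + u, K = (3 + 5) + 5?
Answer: -60617/3417412337 + 2036*sqrt(62)/3417412337 ≈ -1.3047e-5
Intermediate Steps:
K = 13 (K = 8 + 5 = 13)
L(u, g) = g + 2*u (L(u, g) = (g + u) + u = g + 2*u)
E(F) = -2*sqrt(F)*(13 + 2*F) (E(F) = -2*(13 + 2*F)*sqrt(F) = -2*sqrt(F)*(13 + 2*F))
1/(E(248) - 60617) = 1/(sqrt(248)*(-26 - 4*248) - 60617) = 1/((2*sqrt(62))*(-26 - 992) - 60617) = 1/((2*sqrt(62))*(-1018) - 60617) = 1/(-2036*sqrt(62) - 60617) = 1/(-60617 - 2036*sqrt(62))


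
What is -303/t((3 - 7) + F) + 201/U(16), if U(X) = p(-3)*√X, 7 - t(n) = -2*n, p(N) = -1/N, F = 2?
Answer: 199/4 ≈ 49.750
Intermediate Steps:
t(n) = 7 + 2*n (t(n) = 7 - (-2)*n = 7 + 2*n)
U(X) = √X/3 (U(X) = (-1/(-3))*√X = (-1*(-⅓))*√X = √X/3)
-303/t((3 - 7) + F) + 201/U(16) = -303/(7 + 2*((3 - 7) + 2)) + 201/((√16/3)) = -303/(7 + 2*(-4 + 2)) + 201/(((⅓)*4)) = -303/(7 + 2*(-2)) + 201/(4/3) = -303/(7 - 4) + 201*(¾) = -303/3 + 603/4 = -303*⅓ + 603/4 = -101 + 603/4 = 199/4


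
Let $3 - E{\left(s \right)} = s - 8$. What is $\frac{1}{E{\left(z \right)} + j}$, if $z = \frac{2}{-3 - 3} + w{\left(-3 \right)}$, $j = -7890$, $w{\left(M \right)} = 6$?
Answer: $- \frac{3}{23654} \approx -0.00012683$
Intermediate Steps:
$z = \frac{17}{3}$ ($z = \frac{2}{-3 - 3} + 6 = \frac{2}{-6} + 6 = 2 \left(- \frac{1}{6}\right) + 6 = - \frac{1}{3} + 6 = \frac{17}{3} \approx 5.6667$)
$E{\left(s \right)} = 11 - s$ ($E{\left(s \right)} = 3 - \left(s - 8\right) = 3 - \left(-8 + s\right) = 11 - s$)
$\frac{1}{E{\left(z \right)} + j} = \frac{1}{\left(11 - \frac{17}{3}\right) - 7890} = \frac{1}{\frac{16}{3} - 7890} = \frac{1}{- \frac{23654}{3}} = - \frac{3}{23654}$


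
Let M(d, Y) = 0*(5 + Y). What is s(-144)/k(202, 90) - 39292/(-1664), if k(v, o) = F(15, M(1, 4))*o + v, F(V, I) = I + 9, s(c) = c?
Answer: 2470243/105248 ≈ 23.471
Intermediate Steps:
M(d, Y) = 0
F(V, I) = 9 + I
k(v, o) = v + 9*o (k(v, o) = (9 + 0)*o + v = 9*o + v = v + 9*o)
s(-144)/k(202, 90) - 39292/(-1664) = -144/(202 + 9*90) - 39292/(-1664) = -144/(202 + 810) - 39292*(-1/1664) = -144/1012 + 9823/416 = -144*1/1012 + 9823/416 = -36/253 + 9823/416 = 2470243/105248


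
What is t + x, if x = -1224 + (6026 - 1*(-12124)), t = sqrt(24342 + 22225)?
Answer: 16926 + sqrt(46567) ≈ 17142.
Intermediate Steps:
t = sqrt(46567) ≈ 215.79
x = 16926 (x = -1224 + (6026 + 12124) = -1224 + 18150 = 16926)
t + x = sqrt(46567) + 16926 = 16926 + sqrt(46567)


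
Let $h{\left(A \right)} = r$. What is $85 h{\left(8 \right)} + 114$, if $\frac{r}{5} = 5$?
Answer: $2239$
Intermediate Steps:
$r = 25$ ($r = 5 \cdot 5 = 25$)
$h{\left(A \right)} = 25$
$85 h{\left(8 \right)} + 114 = 85 \cdot 25 + 114 = 2125 + 114 = 2239$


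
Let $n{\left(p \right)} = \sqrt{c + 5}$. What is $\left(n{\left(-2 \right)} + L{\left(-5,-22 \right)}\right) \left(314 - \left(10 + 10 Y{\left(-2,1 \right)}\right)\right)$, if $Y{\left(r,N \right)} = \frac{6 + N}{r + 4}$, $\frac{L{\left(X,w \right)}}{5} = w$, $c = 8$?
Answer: $-29590 + 269 \sqrt{13} \approx -28620.0$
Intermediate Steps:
$L{\left(X,w \right)} = 5 w$
$Y{\left(r,N \right)} = \frac{6 + N}{4 + r}$
$n{\left(p \right)} = \sqrt{13}$ ($n{\left(p \right)} = \sqrt{8 + 5} = \sqrt{13}$)
$\left(n{\left(-2 \right)} + L{\left(-5,-22 \right)}\right) \left(314 - \left(10 + 10 Y{\left(-2,1 \right)}\right)\right) = \left(\sqrt{13} + 5 \left(-22\right)\right) \left(314 - \left(10 + 10 \frac{6 + 1}{4 - 2}\right)\right) = \left(\sqrt{13} - 110\right) \left(314 - \left(10 + 10 \cdot \frac{1}{2} \cdot 7\right)\right) = \left(-110 + \sqrt{13}\right) \left(314 - \left(10 + 10 \cdot \frac{1}{2} \cdot 7\right)\right) = \left(-110 + \sqrt{13}\right) \left(314 - 45\right) = \left(-110 + \sqrt{13}\right) 269 = -29590 + 269 \sqrt{13}$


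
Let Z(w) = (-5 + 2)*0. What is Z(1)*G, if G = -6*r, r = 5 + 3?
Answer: 0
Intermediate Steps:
Z(w) = 0 (Z(w) = -3*0 = 0)
r = 8
G = -48 (G = -6*8 = -48)
Z(1)*G = 0*(-48) = 0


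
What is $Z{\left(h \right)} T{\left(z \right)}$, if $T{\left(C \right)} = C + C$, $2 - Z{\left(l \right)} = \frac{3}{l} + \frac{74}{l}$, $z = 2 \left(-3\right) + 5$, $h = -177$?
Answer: $- \frac{862}{177} \approx -4.8701$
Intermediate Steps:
$z = -1$ ($z = -6 + 5 = -1$)
$Z{\left(l \right)} = 2 - \frac{77}{l}$ ($Z{\left(l \right)} = 2 - \left(\frac{3}{l} + \frac{74}{l}\right) = 2 - \frac{77}{l}$)
$T{\left(C \right)} = 2 C$
$Z{\left(h \right)} T{\left(z \right)} = \left(2 - \frac{77}{-177}\right) 2 \left(-1\right) = \left(2 - - \frac{77}{177}\right) \left(-2\right) = \left(2 + \frac{77}{177}\right) \left(-2\right) = \frac{431}{177} \left(-2\right) = - \frac{862}{177}$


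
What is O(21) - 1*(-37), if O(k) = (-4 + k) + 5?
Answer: 59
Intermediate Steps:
O(k) = 1 + k
O(21) - 1*(-37) = (1 + 21) - 1*(-37) = 22 + 37 = 59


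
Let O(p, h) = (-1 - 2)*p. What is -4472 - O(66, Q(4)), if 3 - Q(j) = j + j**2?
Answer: -4274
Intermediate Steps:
Q(j) = 3 - j - j**2 (Q(j) = 3 - (j + j**2) = 3 + (-j - j**2) = 3 - j - j**2)
O(p, h) = -3*p
-4472 - O(66, Q(4)) = -4472 - (-3)*66 = -4472 - 1*(-198) = -4472 + 198 = -4274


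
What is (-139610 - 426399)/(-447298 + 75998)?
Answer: 566009/371300 ≈ 1.5244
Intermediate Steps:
(-139610 - 426399)/(-447298 + 75998) = -566009/(-371300) = -566009*(-1/371300) = 566009/371300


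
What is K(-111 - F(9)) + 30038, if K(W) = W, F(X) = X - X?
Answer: 29927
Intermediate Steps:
F(X) = 0
K(-111 - F(9)) + 30038 = (-111 - 1*0) + 30038 = (-111 + 0) + 30038 = -111 + 30038 = 29927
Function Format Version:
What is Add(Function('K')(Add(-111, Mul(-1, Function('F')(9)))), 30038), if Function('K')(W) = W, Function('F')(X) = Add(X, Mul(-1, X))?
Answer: 29927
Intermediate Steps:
Function('F')(X) = 0
Add(Function('K')(Add(-111, Mul(-1, Function('F')(9)))), 30038) = Add(Add(-111, Mul(-1, 0)), 30038) = Add(Add(-111, 0), 30038) = Add(-111, 30038) = 29927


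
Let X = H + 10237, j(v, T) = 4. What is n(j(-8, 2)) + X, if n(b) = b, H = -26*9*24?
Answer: 4625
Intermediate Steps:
H = -5616 (H = -234*24 = -5616)
X = 4621 (X = -5616 + 10237 = 4621)
n(j(-8, 2)) + X = 4 + 4621 = 4625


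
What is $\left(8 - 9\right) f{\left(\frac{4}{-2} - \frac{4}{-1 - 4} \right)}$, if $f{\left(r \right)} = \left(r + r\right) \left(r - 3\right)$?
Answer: $- \frac{252}{25} \approx -10.08$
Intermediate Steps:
$f{\left(r \right)} = 2 r \left(-3 + r\right)$
$\left(8 - 9\right) f{\left(\frac{4}{-2} - \frac{4}{-1 - 4} \right)} = \left(8 - 9\right) 2 \left(\frac{4}{-2} - \frac{4}{-1 - 4}\right) \left(-3 - \left(2 + \frac{4}{-1 - 4}\right)\right) = - 2 \left(4 \left(- \frac{1}{2}\right) - \frac{4}{-5}\right) \left(-3 - \left(2 + \frac{4}{-5}\right)\right) = - 2 \left(-2 - - \frac{4}{5}\right) \left(-3 - \frac{6}{5}\right) = - 2 \left(-2 + \frac{4}{5}\right) \left(-3 + \left(-2 + \frac{4}{5}\right)\right) = - \frac{2 \left(-6\right) \left(-3 - \frac{6}{5}\right)}{5} = - \frac{2 \left(-6\right) \left(-21\right)}{5 \cdot 5} = \left(-1\right) \frac{252}{25} = - \frac{252}{25}$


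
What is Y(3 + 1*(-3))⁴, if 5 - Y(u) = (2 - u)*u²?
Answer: 625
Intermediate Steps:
Y(u) = 5 - u²*(2 - u) (Y(u) = 5 - (2 - u)*u² = 5 - u²*(2 - u))
Y(3 + 1*(-3))⁴ = (5 + (3 + 1*(-3))³ - 2*(3 + 1*(-3))²)⁴ = (5 + (3 - 3)³ - 2*(3 - 3)²)⁴ = (5 + 0³ - 2*0²)⁴ = (5 + 0 - 2*0)⁴ = (5 + 0 + 0)⁴ = 5⁴ = 625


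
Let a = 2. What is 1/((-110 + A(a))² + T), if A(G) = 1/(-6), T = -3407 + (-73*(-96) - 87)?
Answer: 36/563425 ≈ 6.3895e-5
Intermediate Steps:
T = 3514 (T = -3407 + (7008 - 87) = -3407 + 6921 = 3514)
A(G) = -⅙
1/((-110 + A(a))² + T) = 1/((-110 - ⅙)² + 3514) = 1/((-661/6)² + 3514) = 1/(436921/36 + 3514) = 1/(563425/36) = 36/563425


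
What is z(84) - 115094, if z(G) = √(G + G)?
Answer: -115094 + 2*√42 ≈ -1.1508e+5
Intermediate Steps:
z(G) = √2*√G (z(G) = √(2*G) = √2*√G)
z(84) - 115094 = √2*√84 - 115094 = √2*(2*√21) - 115094 = 2*√42 - 115094 = -115094 + 2*√42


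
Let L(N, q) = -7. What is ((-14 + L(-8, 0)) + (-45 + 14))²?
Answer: 2704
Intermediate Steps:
((-14 + L(-8, 0)) + (-45 + 14))² = ((-14 - 7) + (-45 + 14))² = (-21 - 31)² = (-52)² = 2704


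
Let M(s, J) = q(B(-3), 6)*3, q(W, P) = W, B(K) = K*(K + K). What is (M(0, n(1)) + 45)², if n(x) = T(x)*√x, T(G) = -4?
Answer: 9801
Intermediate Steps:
B(K) = 2*K² (B(K) = K*(2*K) = 2*K²)
n(x) = -4*√x
M(s, J) = 54 (M(s, J) = (2*(-3)²)*3 = (2*9)*3 = 18*3 = 54)
(M(0, n(1)) + 45)² = (54 + 45)² = 99² = 9801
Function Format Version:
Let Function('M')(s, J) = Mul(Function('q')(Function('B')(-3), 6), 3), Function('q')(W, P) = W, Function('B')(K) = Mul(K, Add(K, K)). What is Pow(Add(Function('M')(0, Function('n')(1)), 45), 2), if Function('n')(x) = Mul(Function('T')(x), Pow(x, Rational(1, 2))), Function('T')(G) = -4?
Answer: 9801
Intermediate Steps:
Function('B')(K) = Mul(2, Pow(K, 2)) (Function('B')(K) = Mul(K, Mul(2, K)) = Mul(2, Pow(K, 2)))
Function('n')(x) = Mul(-4, Pow(x, Rational(1, 2)))
Function('M')(s, J) = 54 (Function('M')(s, J) = Mul(Mul(2, Pow(-3, 2)), 3) = Mul(Mul(2, 9), 3) = Mul(18, 3) = 54)
Pow(Add(Function('M')(0, Function('n')(1)), 45), 2) = Pow(Add(54, 45), 2) = Pow(99, 2) = 9801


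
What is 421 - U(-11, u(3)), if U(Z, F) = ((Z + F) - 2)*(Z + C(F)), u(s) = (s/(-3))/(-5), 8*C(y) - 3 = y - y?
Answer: 285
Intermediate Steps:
C(y) = 3/8 (C(y) = 3/8 + (y - y)/8 = 3/8 + (⅛)*0 = 3/8 + 0 = 3/8)
u(s) = s/15 (u(s) = (s*(-⅓))*(-⅕) = -s/3*(-⅕) = s/15)
U(Z, F) = (3/8 + Z)*(-2 + F + Z) (U(Z, F) = ((Z + F) - 2)*(Z + 3/8) = ((F + Z) - 2)*(3/8 + Z) = (-2 + F + Z)*(3/8 + Z) = (3/8 + Z)*(-2 + F + Z))
421 - U(-11, u(3)) = 421 - (-¾ + (-11)² - 13/8*(-11) + 3*((1/15)*3)/8 + ((1/15)*3)*(-11)) = 421 - (-¾ + 121 + 143/8 + (3/8)*(⅕) + (⅕)*(-11)) = 421 - (-¾ + 121 + 143/8 + 3/40 - 11/5) = 421 - 1*136 = 421 - 136 = 285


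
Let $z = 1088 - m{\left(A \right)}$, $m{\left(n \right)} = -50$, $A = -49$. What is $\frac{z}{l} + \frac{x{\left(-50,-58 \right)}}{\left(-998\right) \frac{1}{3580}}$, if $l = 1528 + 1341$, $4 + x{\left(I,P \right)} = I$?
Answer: $\frac{277885402}{1431631} \approx 194.1$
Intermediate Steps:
$x{\left(I,P \right)} = -4 + I$
$l = 2869$
$z = 1138$ ($z = 1088 - -50 = 1088 + 50 = 1138$)
$\frac{z}{l} + \frac{x{\left(-50,-58 \right)}}{\left(-998\right) \frac{1}{3580}} = \frac{1138}{2869} + \frac{-4 - 50}{\left(-998\right) \frac{1}{3580}} = 1138 \cdot \frac{1}{2869} - \frac{54}{\left(-998\right) \frac{1}{3580}} = \frac{1138}{2869} - \frac{54}{- \frac{499}{1790}} = \frac{1138}{2869} - - \frac{96660}{499} = \frac{1138}{2869} + \frac{96660}{499} = \frac{277885402}{1431631}$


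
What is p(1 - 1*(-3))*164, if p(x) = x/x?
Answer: 164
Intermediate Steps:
p(x) = 1
p(1 - 1*(-3))*164 = 1*164 = 164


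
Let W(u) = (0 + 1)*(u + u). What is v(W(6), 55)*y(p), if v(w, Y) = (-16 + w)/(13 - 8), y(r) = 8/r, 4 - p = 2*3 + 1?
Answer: 32/15 ≈ 2.1333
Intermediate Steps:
p = -3 (p = 4 - (2*3 + 1) = 4 - (6 + 1) = 4 - 1*7 = 4 - 7 = -3)
W(u) = 2*u (W(u) = 1*(2*u) = 2*u)
v(w, Y) = -16/5 + w/5 (v(w, Y) = (-16 + w)/5 = (-16 + w)*(1/5) = -16/5 + w/5)
v(W(6), 55)*y(p) = (-16/5 + (2*6)/5)*(8/(-3)) = (-16/5 + (1/5)*12)*(8*(-1/3)) = (-16/5 + 12/5)*(-8/3) = -4/5*(-8/3) = 32/15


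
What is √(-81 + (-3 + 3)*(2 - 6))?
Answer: 9*I ≈ 9.0*I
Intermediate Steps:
√(-81 + (-3 + 3)*(2 - 6)) = √(-81 + 0*(-4)) = √(-81 + 0) = √(-81) = 9*I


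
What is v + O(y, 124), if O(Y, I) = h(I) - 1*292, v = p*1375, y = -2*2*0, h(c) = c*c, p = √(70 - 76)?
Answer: 15084 + 1375*I*√6 ≈ 15084.0 + 3368.0*I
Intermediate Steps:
p = I*√6 (p = √(-6) = I*√6 ≈ 2.4495*I)
h(c) = c²
y = 0 (y = -4*0 = -1*0 = 0)
v = 1375*I*√6 (v = (I*√6)*1375 = 1375*I*√6 ≈ 3368.0*I)
O(Y, I) = -292 + I² (O(Y, I) = I² - 1*292 = I² - 292 = -292 + I²)
v + O(y, 124) = 1375*I*√6 + (-292 + 124²) = 1375*I*√6 + (-292 + 15376) = 1375*I*√6 + 15084 = 15084 + 1375*I*√6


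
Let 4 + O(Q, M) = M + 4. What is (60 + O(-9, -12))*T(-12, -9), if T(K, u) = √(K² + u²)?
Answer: 720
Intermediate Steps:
O(Q, M) = M (O(Q, M) = -4 + (M + 4) = -4 + (4 + M) = M)
(60 + O(-9, -12))*T(-12, -9) = (60 - 12)*√((-12)² + (-9)²) = 48*√(144 + 81) = 48*√225 = 48*15 = 720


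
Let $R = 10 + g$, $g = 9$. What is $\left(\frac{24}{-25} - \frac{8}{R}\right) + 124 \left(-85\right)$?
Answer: $- \frac{5007156}{475} \approx -10541.0$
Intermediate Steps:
$R = 19$ ($R = 10 + 9 = 19$)
$\left(\frac{24}{-25} - \frac{8}{R}\right) + 124 \left(-85\right) = \left(\frac{24}{-25} - \frac{8}{19}\right) + 124 \left(-85\right) = \left(24 \left(- \frac{1}{25}\right) - \frac{8}{19}\right) - 10540 = \left(- \frac{24}{25} - \frac{8}{19}\right) - 10540 = - \frac{656}{475} - 10540 = - \frac{5007156}{475}$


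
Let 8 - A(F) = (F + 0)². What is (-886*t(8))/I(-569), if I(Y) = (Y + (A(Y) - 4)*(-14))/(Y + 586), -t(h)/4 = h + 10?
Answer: 1084464/4532029 ≈ 0.23929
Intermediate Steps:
A(F) = 8 - F² (A(F) = 8 - (F + 0)² = 8 - F²)
t(h) = -40 - 4*h (t(h) = -4*(h + 10) = -4*(10 + h) = -40 - 4*h)
I(Y) = (-56 + Y + 14*Y²)/(586 + Y) (I(Y) = (Y + ((8 - Y²) - 4)*(-14))/(Y + 586) = (Y + (4 - Y²)*(-14))/(586 + Y) = (Y + (-56 + 14*Y²))/(586 + Y) = (-56 + Y + 14*Y²)/(586 + Y))
(-886*t(8))/I(-569) = (-886*(-40 - 4*8))/(((-56 - 569 + 14*(-569)²)/(586 - 569))) = (-886*(-40 - 32))/(((-56 - 569 + 14*323761)/17)) = (-886*(-72))/(((-56 - 569 + 4532654)/17)) = 63792/(((1/17)*4532029)) = 63792/(4532029/17) = 63792*(17/4532029) = 1084464/4532029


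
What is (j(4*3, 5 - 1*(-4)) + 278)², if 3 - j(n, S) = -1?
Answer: 79524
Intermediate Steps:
j(n, S) = 4 (j(n, S) = 3 - 1*(-1) = 3 + 1 = 4)
(j(4*3, 5 - 1*(-4)) + 278)² = (4 + 278)² = 282² = 79524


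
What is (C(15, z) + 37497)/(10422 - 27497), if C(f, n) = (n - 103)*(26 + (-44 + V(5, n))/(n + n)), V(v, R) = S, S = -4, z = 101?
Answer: -3781993/1724575 ≈ -2.1930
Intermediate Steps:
V(v, R) = -4
C(f, n) = (-103 + n)*(26 - 24/n) (C(f, n) = (n - 103)*(26 + (-44 - 4)/(n + n)) = (-103 + n)*(26 - 48*1/(2*n)) = (-103 + n)*(26 - 24/n))
(C(15, z) + 37497)/(10422 - 27497) = ((-2702 + 26*101 + 2472/101) + 37497)/(10422 - 27497) = ((-2702 + 2626 + 2472*(1/101)) + 37497)/(-17075) = ((-2702 + 2626 + 2472/101) + 37497)*(-1/17075) = (-5204/101 + 37497)*(-1/17075) = (3781993/101)*(-1/17075) = -3781993/1724575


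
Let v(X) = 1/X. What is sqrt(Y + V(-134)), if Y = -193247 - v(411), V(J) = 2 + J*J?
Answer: 2*I*sqrt(7402498395)/411 ≈ 418.68*I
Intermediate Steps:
V(J) = 2 + J**2
Y = -79424518/411 (Y = -193247 - 1/411 = -79424518/411 ≈ -1.9325e+5)
sqrt(Y + V(-134)) = sqrt(-79424518/411 + (2 + (-134)**2)) = sqrt(-79424518/411 + (2 + 17956)) = sqrt(-79424518/411 + 17958) = sqrt(-72043780/411) = 2*I*sqrt(7402498395)/411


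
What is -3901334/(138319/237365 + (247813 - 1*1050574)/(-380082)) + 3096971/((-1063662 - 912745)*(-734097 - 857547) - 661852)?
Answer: -369069444093852353191976106829/254930342982010780285096 ≈ -1.4477e+6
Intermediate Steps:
-3901334/(138319/237365 + (247813 - 1*1050574)/(-380082)) + 3096971/((-1063662 - 912745)*(-734097 - 857547) - 661852) = -3901334/(138319*(1/237365) + (247813 - 1050574)*(-1/380082)) + 3096971/(-1976407*(-1591644) - 661852) = -3901334/(138319/237365 - 802761*(-1/380082)) + 3096971/(3145736343108 - 661852) = -3901334/(138319/237365 + 267587/126694) + 3096971/3145735681256 = -3901334/81039975641/30072721310 + 3096971*(1/3145735681256) = -3901334*30072721310/81039975641 + 3096971/3145735681256 = -117323730119227540/81039975641 + 3096971/3145735681256 = -369069444093852353191976106829/254930342982010780285096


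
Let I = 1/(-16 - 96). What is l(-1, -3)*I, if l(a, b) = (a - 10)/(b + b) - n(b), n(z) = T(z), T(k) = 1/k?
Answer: -13/672 ≈ -0.019345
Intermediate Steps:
n(z) = 1/z
I = -1/112 (I = 1/(-112) = -1/112 ≈ -0.0089286)
l(a, b) = -1/b + (-10 + a)/(2*b) (l(a, b) = (a - 10)/(b + b) - 1/b = (-10 + a)/((2*b)) - 1/b = (-10 + a)*(1/(2*b)) - 1/b = (-10 + a)/(2*b) - 1/b = -1/b + (-10 + a)/(2*b))
l(-1, -3)*I = ((1/2)*(-12 - 1)/(-3))*(-1/112) = ((1/2)*(-1/3)*(-13))*(-1/112) = (13/6)*(-1/112) = -13/672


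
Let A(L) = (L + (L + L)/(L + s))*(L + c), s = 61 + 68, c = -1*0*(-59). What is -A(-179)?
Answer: -768984/25 ≈ -30759.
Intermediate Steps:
c = 0 (c = 0*(-59) = 0)
s = 129
A(L) = L*(L + 2*L/(129 + L)) (A(L) = (L + (L + L)/(L + 129))*(L + 0) = (L + (2*L)/(129 + L))*L = (L + 2*L/(129 + L))*L = L*(L + 2*L/(129 + L)))
-A(-179) = -(-179)**2*(131 - 179)/(129 - 179) = -32041*(-48)/(-50) = -32041*(-1)*(-48)/50 = -1*768984/25 = -768984/25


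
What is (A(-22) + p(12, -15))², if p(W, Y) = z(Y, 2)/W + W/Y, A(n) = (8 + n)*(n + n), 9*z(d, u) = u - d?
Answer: 110418637849/291600 ≈ 3.7866e+5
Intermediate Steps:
z(d, u) = -d/9 + u/9 (z(d, u) = (u - d)/9 = -d/9 + u/9)
A(n) = 2*n*(8 + n) (A(n) = (8 + n)*(2*n) = 2*n*(8 + n))
p(W, Y) = W/Y + (2/9 - Y/9)/W (p(W, Y) = (-Y/9 + (⅑)*2)/W + W/Y = (-Y/9 + 2/9)/W + W/Y = (2/9 - Y/9)/W + W/Y = W/Y + (2/9 - Y/9)/W)
(A(-22) + p(12, -15))² = (2*(-22)*(8 - 22) + (12² + (⅑)*(-15)*(2 - 1*(-15)))/(12*(-15)))² = (2*(-22)*(-14) + (1/12)*(-1/15)*(144 + (⅑)*(-15)*(2 + 15)))² = (616 + (1/12)*(-1/15)*(144 + (⅑)*(-15)*17))² = (616 + (1/12)*(-1/15)*(144 - 85/3))² = (616 + (1/12)*(-1/15)*(347/3))² = (616 - 347/540)² = (332293/540)² = 110418637849/291600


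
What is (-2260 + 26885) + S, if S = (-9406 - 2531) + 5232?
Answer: 17920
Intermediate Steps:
S = -6705 (S = -11937 + 5232 = -6705)
(-2260 + 26885) + S = (-2260 + 26885) - 6705 = 24625 - 6705 = 17920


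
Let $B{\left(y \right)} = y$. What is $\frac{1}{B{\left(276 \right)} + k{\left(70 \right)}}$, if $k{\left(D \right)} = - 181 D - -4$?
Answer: $- \frac{1}{12390} \approx -8.071 \cdot 10^{-5}$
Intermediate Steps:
$k{\left(D \right)} = 4 - 181 D$ ($k{\left(D \right)} = - 181 D + \left(-82 + 86\right) = - 181 D + 4 = 4 - 181 D$)
$\frac{1}{B{\left(276 \right)} + k{\left(70 \right)}} = \frac{1}{276 + \left(4 - 12670\right)} = \frac{1}{276 - 12666} = \frac{1}{-12390} = - \frac{1}{12390}$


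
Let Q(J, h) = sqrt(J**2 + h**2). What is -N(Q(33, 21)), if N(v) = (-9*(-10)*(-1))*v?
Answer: 270*sqrt(170) ≈ 3520.4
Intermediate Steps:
N(v) = -90*v (N(v) = (90*(-1))*v = -90*v)
-N(Q(33, 21)) = -(-90)*sqrt(33**2 + 21**2) = -(-90)*sqrt(1089 + 441) = -(-90)*sqrt(1530) = -(-90)*3*sqrt(170) = -(-270)*sqrt(170) = 270*sqrt(170)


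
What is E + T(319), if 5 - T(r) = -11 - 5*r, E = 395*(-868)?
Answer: -341249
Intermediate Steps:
E = -342860
T(r) = 16 + 5*r (T(r) = 5 - (-11 - 5*r) = 5 + (11 + 5*r) = 16 + 5*r)
E + T(319) = -342860 + (16 + 5*319) = -342860 + (16 + 1595) = -342860 + 1611 = -341249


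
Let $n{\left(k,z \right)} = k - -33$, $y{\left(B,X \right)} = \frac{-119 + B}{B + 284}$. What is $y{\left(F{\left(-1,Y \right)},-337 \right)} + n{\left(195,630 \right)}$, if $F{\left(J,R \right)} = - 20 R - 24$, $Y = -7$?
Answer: $\frac{91197}{400} \approx 227.99$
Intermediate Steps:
$F{\left(J,R \right)} = -24 - 20 R$
$y{\left(B,X \right)} = \frac{-119 + B}{284 + B}$
$n{\left(k,z \right)} = 33 + k$ ($n{\left(k,z \right)} = k + 33 = 33 + k$)
$y{\left(F{\left(-1,Y \right)},-337 \right)} + n{\left(195,630 \right)} = \frac{-119 - -116}{284 - -116} + \left(33 + 195\right) = \frac{-119 + \left(-24 + 140\right)}{284 + \left(-24 + 140\right)} + 228 = \frac{-119 + 116}{284 + 116} + 228 = \frac{1}{400} \left(-3\right) + 228 = - \frac{3}{400} + 228 = \frac{91197}{400}$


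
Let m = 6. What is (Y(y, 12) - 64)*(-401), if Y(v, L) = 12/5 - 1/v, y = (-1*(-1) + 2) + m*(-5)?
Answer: 3332711/135 ≈ 24687.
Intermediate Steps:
y = -27 (y = (-1*(-1) + 2) + 6*(-5) = (1 + 2) - 30 = 3 - 30 = -27)
Y(v, L) = 12/5 - 1/v (Y(v, L) = 12*(1/5) - 1/v = 12/5 - 1/v)
(Y(y, 12) - 64)*(-401) = ((12/5 - 1/(-27)) - 64)*(-401) = ((12/5 - 1*(-1/27)) - 64)*(-401) = ((12/5 + 1/27) - 64)*(-401) = (329/135 - 64)*(-401) = -8311/135*(-401) = 3332711/135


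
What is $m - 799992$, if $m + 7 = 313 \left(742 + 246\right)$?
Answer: $-490755$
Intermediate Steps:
$m = 309237$ ($m = -7 + 313 \left(742 + 246\right) = -7 + 313 \cdot 988 = -7 + 309244 = 309237$)
$m - 799992 = 309237 - 799992 = -490755$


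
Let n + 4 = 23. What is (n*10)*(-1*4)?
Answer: -760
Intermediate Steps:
n = 19 (n = -4 + 23 = 19)
(n*10)*(-1*4) = (19*10)*(-1*4) = 190*(-4) = -760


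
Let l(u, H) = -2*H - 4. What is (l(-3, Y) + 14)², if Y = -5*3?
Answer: 1600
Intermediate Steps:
Y = -15
l(u, H) = -4 - 2*H
(l(-3, Y) + 14)² = ((-4 - 2*(-15)) + 14)² = ((-4 + 30) + 14)² = (26 + 14)² = 40² = 1600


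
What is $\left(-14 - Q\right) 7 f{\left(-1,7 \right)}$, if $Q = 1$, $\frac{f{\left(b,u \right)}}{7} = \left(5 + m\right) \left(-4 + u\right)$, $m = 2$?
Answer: $-15435$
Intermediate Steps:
$f{\left(b,u \right)} = -196 + 49 u$ ($f{\left(b,u \right)} = 7 \left(5 + 2\right) \left(-4 + u\right) = 7 \cdot 7 \left(-4 + u\right) = 7 \left(-28 + 7 u\right) = -196 + 49 u$)
$\left(-14 - Q\right) 7 f{\left(-1,7 \right)} = \left(-14 - 1\right) 7 \left(-196 + 49 \cdot 7\right) = \left(-14 - 1\right) 7 \left(-196 + 343\right) = \left(-15\right) 7 \cdot 147 = \left(-105\right) 147 = -15435$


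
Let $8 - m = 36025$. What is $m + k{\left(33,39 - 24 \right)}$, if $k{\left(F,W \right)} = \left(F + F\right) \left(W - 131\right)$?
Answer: $-43673$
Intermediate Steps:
$k{\left(F,W \right)} = 2 F \left(-131 + W\right)$
$m = -36017$ ($m = 8 - 36025 = -36017$)
$m + k{\left(33,39 - 24 \right)} = -36017 + 2 \cdot 33 \left(-131 + \left(39 - 24\right)\right) = -36017 + 2 \cdot 33 \left(-131 + 15\right) = -36017 + 2 \cdot 33 \left(-116\right) = -36017 - 7656 = -43673$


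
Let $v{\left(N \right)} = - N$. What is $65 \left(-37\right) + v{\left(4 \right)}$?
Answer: $-2409$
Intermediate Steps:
$65 \left(-37\right) + v{\left(4 \right)} = 65 \left(-37\right) - 4 = -2405 - 4 = -2409$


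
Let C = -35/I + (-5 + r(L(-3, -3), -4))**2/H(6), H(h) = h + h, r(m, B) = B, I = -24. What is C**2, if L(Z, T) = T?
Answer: 38809/576 ≈ 67.377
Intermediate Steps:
H(h) = 2*h
C = 197/24 (C = -35/(-24) + (-5 - 4)**2/((2*6)) = -35*(-1/24) + (-9)**2/12 = 35/24 + 81*(1/12) = 35/24 + 27/4 = 197/24 ≈ 8.2083)
C**2 = (197/24)**2 = 38809/576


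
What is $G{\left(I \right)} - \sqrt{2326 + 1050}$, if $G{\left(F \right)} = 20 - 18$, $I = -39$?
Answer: $2 - 4 \sqrt{211} \approx -56.103$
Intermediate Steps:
$G{\left(F \right)} = 2$
$G{\left(I \right)} - \sqrt{2326 + 1050} = 2 - \sqrt{2326 + 1050} = 2 - \sqrt{3376} = 2 - 4 \sqrt{211}$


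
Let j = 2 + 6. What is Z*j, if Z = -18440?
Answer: -147520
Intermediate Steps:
j = 8
Z*j = -18440*8 = -147520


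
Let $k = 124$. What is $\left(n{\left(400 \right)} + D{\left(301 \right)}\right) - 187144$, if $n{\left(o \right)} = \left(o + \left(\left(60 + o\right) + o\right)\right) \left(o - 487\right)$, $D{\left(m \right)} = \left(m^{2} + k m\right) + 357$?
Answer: $-168482$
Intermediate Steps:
$D{\left(m \right)} = 357 + m^{2} + 124 m$ ($D{\left(m \right)} = \left(m^{2} + 124 m\right) + 357 = 357 + m^{2} + 124 m$)
$n{\left(o \right)} = \left(-487 + o\right) \left(60 + 3 o\right)$ ($n{\left(o \right)} = \left(o + \left(60 + 2 o\right)\right) \left(-487 + o\right) = \left(60 + 3 o\right) \left(-487 + o\right) = \left(-487 + o\right) \left(60 + 3 o\right)$)
$\left(n{\left(400 \right)} + D{\left(301 \right)}\right) - 187144 = \left(\left(-29220 - 560400 + 3 \cdot 400^{2}\right) + \left(357 + 301^{2} + 124 \cdot 301\right)\right) - 187144 = \left(\left(-29220 - 560400 + 3 \cdot 160000\right) + \left(357 + 90601 + 37324\right)\right) - 187144 = \left(\left(-29220 - 560400 + 480000\right) + 128282\right) - 187144 = \left(-109620 + 128282\right) - 187144 = 18662 - 187144 = -168482$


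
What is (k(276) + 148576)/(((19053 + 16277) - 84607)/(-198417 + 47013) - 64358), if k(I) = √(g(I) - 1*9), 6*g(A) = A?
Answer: -22495000704/9744009355 - 151404*√37/9744009355 ≈ -2.3087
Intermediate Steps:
g(A) = A/6
k(I) = √(-9 + I/6) (k(I) = √(I/6 - 1*9) = √(I/6 - 9) = √(-9 + I/6))
(k(276) + 148576)/(((19053 + 16277) - 84607)/(-198417 + 47013) - 64358) = (√(-324 + 6*276)/6 + 148576)/(((19053 + 16277) - 84607)/(-198417 + 47013) - 64358) = (√(-324 + 1656)/6 + 148576)/((35330 - 84607)/(-151404) - 64358) = (√1332/6 + 148576)/(-49277*(-1/151404) - 64358) = ((6*√37)/6 + 148576)/(49277/151404 - 64358) = (√37 + 148576)/(-9744009355/151404) = (148576 + √37)*(-151404/9744009355) = -22495000704/9744009355 - 151404*√37/9744009355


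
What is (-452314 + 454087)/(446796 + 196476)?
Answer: 591/214424 ≈ 0.0027562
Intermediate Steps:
(-452314 + 454087)/(446796 + 196476) = 1773/643272 = 1773*(1/643272) = 591/214424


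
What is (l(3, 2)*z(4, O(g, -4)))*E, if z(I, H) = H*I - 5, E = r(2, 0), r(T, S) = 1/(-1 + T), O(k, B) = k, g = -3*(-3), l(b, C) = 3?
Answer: 93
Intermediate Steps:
g = 9
E = 1 (E = 1/(-1 + 2) = 1/1 = 1)
z(I, H) = -5 + H*I
(l(3, 2)*z(4, O(g, -4)))*E = (3*(-5 + 9*4))*1 = (3*(-5 + 36))*1 = (3*31)*1 = 93*1 = 93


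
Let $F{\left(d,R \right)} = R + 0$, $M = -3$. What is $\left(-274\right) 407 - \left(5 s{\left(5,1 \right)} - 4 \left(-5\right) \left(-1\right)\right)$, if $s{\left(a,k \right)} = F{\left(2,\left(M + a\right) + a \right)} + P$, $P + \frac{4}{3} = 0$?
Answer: $- \frac{334579}{3} \approx -1.1153 \cdot 10^{5}$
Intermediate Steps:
$F{\left(d,R \right)} = R$
$P = - \frac{4}{3}$ ($P = - \frac{4}{3} + 0 = - \frac{4}{3} \approx -1.3333$)
$s{\left(a,k \right)} = - \frac{13}{3} + 2 a$ ($s{\left(a,k \right)} = \left(\left(-3 + a\right) + a\right) - \frac{4}{3} = \left(-3 + 2 a\right) - \frac{4}{3} = - \frac{13}{3} + 2 a$)
$\left(-274\right) 407 - \left(5 s{\left(5,1 \right)} - 4 \left(-5\right) \left(-1\right)\right) = \left(-274\right) 407 + \left(- 5 \left(- \frac{13}{3} + 2 \cdot 5\right) + 4 \left(-5\right) \left(-1\right)\right) = -111518 - \left(-20 + 5 \left(- \frac{13}{3} + 10\right)\right) = -111518 + \left(\left(-5\right) \frac{17}{3} + 20\right) = -111518 + \left(- \frac{85}{3} + 20\right) = -111518 - \frac{25}{3} = - \frac{334579}{3}$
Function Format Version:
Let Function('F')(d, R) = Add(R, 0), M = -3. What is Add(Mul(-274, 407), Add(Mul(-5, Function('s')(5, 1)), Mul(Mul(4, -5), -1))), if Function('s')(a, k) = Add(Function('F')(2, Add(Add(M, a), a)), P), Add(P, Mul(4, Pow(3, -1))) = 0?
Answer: Rational(-334579, 3) ≈ -1.1153e+5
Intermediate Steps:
Function('F')(d, R) = R
P = Rational(-4, 3) (P = Add(Rational(-4, 3), 0) = Rational(-4, 3) ≈ -1.3333)
Function('s')(a, k) = Add(Rational(-13, 3), Mul(2, a)) (Function('s')(a, k) = Add(Add(Add(-3, a), a), Rational(-4, 3)) = Add(Add(-3, Mul(2, a)), Rational(-4, 3)) = Add(Rational(-13, 3), Mul(2, a)))
Add(Mul(-274, 407), Add(Mul(-5, Function('s')(5, 1)), Mul(Mul(4, -5), -1))) = Add(Mul(-274, 407), Add(Mul(-5, Add(Rational(-13, 3), Mul(2, 5))), Mul(Mul(4, -5), -1))) = Add(-111518, Add(Mul(-5, Add(Rational(-13, 3), 10)), Mul(-20, -1))) = Add(-111518, Add(Mul(-5, Rational(17, 3)), 20)) = Add(-111518, Add(Rational(-85, 3), 20)) = Add(-111518, Rational(-25, 3)) = Rational(-334579, 3)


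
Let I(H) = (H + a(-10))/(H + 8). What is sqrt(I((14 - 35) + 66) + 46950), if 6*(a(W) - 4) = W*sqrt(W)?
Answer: sqrt(1186966323 - 795*I*sqrt(10))/159 ≈ 216.68 - 0.00022947*I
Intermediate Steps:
a(W) = 4 + W**(3/2)/6 (a(W) = 4 + (W*sqrt(W))/6 = 4 + W**(3/2)/6)
I(H) = (4 + H - 5*I*sqrt(10)/3)/(8 + H) (I(H) = (H + (4 + (-10)**(3/2)/6))/(H + 8) = (H + (4 + (-10*I*sqrt(10))/6))/(8 + H) = (H + (4 - 5*I*sqrt(10)/3))/(8 + H) = (4 + H - 5*I*sqrt(10)/3)/(8 + H))
sqrt(I((14 - 35) + 66) + 46950) = sqrt((4 + ((14 - 35) + 66) - 5*I*sqrt(10)/3)/(8 + ((14 - 35) + 66)) + 46950) = sqrt((4 + (-21 + 66) - 5*I*sqrt(10)/3)/(8 + (-21 + 66)) + 46950) = sqrt((4 + 45 - 5*I*sqrt(10)/3)/(8 + 45) + 46950) = sqrt((49 - 5*I*sqrt(10)/3)/53 + 46950) = sqrt((49/53 - 5*I*sqrt(10)/159) + 46950) = sqrt(2488399/53 - 5*I*sqrt(10)/159)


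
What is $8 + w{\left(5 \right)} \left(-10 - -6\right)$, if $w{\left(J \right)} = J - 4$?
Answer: $4$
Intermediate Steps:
$w{\left(J \right)} = -4 + J$ ($w{\left(J \right)} = J - 4 = -4 + J$)
$8 + w{\left(5 \right)} \left(-10 - -6\right) = 8 + \left(-4 + 5\right) \left(-10 - -6\right) = 8 + 1 \left(-10 + 6\right) = 8 + 1 \left(-4\right) = 8 - 4 = 4$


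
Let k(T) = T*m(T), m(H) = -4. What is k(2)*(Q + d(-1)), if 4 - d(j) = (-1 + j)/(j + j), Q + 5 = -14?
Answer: 128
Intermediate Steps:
Q = -19 (Q = -5 - 14 = -19)
d(j) = 4 - (-1 + j)/(2*j) (d(j) = 4 - (-1 + j)/(j + j) = 4 - (-1 + j)/(2*j))
k(T) = -4*T (k(T) = T*(-4) = -4*T)
k(2)*(Q + d(-1)) = (-4*2)*(-19 + (½)*(1 + 7*(-1))/(-1)) = -8*(-19 + (½)*(-1)*(1 - 7)) = -8*(-19 + (½)*(-1)*(-6)) = -8*(-19 + 3) = -8*(-16) = 128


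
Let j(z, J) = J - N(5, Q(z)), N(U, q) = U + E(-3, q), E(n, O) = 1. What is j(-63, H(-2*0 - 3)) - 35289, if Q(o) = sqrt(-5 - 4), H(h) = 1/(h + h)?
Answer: -211771/6 ≈ -35295.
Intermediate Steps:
H(h) = 1/(2*h)
Q(o) = 3*I (Q(o) = sqrt(-9) = 3*I)
N(U, q) = 1 + U (N(U, q) = U + 1 = 1 + U)
j(z, J) = -6 + J (j(z, J) = J - (1 + 5) = J - 1*6 = J - 6 = -6 + J)
j(-63, H(-2*0 - 3)) - 35289 = (-6 + 1/(2*(-2*0 - 3))) - 35289 = (-6 + 1/(2*(0 - 3))) - 35289 = (-6 + (1/2)/(-3)) - 35289 = (-6 + (1/2)*(-1/3)) - 35289 = (-6 - 1/6) - 35289 = -37/6 - 35289 = -211771/6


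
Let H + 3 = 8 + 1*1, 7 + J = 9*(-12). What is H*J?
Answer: -690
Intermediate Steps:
J = -115 (J = -7 + 9*(-12) = -7 - 108 = -115)
H = 6 (H = -3 + (8 + 1*1) = -3 + (8 + 1) = -3 + 9 = 6)
H*J = 6*(-115) = -690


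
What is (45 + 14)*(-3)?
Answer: -177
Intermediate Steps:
(45 + 14)*(-3) = 59*(-3) = -177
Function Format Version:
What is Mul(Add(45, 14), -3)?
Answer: -177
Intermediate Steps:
Mul(Add(45, 14), -3) = Mul(59, -3) = -177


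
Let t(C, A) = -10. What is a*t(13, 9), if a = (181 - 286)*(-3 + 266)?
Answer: 276150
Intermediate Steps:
a = -27615 (a = -105*263 = -27615)
a*t(13, 9) = -27615*(-10) = 276150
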